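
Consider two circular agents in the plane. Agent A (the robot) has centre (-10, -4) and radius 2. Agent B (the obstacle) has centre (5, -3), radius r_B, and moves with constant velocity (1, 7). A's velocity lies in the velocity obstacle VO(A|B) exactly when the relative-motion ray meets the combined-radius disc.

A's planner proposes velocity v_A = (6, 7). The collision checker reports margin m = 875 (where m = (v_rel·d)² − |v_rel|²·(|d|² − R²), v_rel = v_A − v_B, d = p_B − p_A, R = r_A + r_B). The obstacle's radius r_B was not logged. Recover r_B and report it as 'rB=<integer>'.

m = 875
d = (15, 1);  v_rel = (5, 0),  |v_rel|² = 25
v_rel×d = (5)·(1) − (0)·(15) = 5
since m = R²·25 − 5²:  R² = (25 + 875) / 25 = 36
R = √36 = 6  ⇒  r_B = 6 − 2 = 4

rB=4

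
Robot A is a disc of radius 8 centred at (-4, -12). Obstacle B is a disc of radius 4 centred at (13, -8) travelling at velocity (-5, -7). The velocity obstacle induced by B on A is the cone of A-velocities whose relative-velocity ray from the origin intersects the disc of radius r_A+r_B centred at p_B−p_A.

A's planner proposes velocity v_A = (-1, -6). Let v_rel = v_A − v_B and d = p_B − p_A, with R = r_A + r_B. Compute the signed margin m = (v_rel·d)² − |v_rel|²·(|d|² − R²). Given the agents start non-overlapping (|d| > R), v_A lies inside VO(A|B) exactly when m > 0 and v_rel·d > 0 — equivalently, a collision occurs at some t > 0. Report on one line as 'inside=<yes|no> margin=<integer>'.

d = (17, 4),  |d|² = 305;  R = 8+4 = 12,  c = 305−12² = 161
v_rel = (4, 1),  |v_rel|² = 17;  v_rel·d = (4)·(17) + (1)·(4) = 72
17·t² − 144·t + 161 = 0  ⇒  m = 72² − 17·161 = 2447
m = 2447 > 0,  v_rel·d = 72 > 0  ⇒  inside

inside=yes margin=2447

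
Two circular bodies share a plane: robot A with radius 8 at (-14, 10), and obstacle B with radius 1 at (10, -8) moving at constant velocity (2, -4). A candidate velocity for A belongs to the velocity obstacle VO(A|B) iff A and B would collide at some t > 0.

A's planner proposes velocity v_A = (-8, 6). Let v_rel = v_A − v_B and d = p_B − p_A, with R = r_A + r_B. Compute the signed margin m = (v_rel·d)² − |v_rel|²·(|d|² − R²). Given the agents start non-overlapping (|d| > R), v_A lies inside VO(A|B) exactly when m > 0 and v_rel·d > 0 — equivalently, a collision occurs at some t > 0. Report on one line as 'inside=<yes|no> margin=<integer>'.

d = (24, -18),  |d|² = 900;  R = 8+1 = 9,  c = 900−9² = 819
v_rel = (-10, 10),  |v_rel|² = 200;  v_rel·d = (-10)·(24) + (10)·(-18) = -420
200·t² + 840·t + 819 = 0  ⇒  m = (-420)² − 200·819 = 12600
m = 12600 > 0,  v_rel·d = -420 < 0  ⇒  outside

inside=no margin=12600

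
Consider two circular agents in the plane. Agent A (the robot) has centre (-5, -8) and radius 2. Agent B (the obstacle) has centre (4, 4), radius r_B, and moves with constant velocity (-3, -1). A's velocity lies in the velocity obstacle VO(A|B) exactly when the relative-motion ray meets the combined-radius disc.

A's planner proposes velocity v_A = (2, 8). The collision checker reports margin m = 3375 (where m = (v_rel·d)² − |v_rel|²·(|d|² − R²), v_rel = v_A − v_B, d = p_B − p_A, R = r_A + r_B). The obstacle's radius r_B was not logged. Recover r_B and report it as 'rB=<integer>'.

m = 3375
d = (9, 12);  v_rel = (5, 9),  |v_rel|² = 106
v_rel×d = (5)·(12) − (9)·(9) = -21
since m = R²·106 − (-21)²:  R² = (441 + 3375) / 106 = 36
R = √36 = 6  ⇒  r_B = 6 − 2 = 4

rB=4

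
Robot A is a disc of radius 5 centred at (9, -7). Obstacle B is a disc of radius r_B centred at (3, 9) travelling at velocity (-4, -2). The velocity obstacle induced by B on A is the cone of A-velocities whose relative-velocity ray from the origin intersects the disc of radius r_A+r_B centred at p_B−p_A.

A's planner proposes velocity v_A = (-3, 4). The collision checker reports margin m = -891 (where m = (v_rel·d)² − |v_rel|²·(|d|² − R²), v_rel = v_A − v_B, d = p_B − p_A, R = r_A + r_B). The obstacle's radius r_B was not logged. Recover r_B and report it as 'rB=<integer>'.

m = -891
d = (-6, 16);  v_rel = (1, 6),  |v_rel|² = 37
v_rel×d = (1)·(16) − (6)·(-6) = 52
since m = R²·37 − 52²:  R² = (2704 + -891) / 37 = 49
R = √49 = 7  ⇒  r_B = 7 − 5 = 2

rB=2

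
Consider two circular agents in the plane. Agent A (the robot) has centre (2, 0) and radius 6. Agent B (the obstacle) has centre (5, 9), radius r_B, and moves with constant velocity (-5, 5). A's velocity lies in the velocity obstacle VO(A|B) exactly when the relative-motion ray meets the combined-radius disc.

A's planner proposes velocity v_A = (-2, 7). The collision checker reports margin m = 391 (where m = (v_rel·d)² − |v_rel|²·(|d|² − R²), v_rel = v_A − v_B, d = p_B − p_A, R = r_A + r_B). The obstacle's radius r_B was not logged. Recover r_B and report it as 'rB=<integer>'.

m = 391
d = (3, 9);  v_rel = (3, 2),  |v_rel|² = 13
v_rel×d = (3)·(9) − (2)·(3) = 21
since m = R²·13 − 21²:  R² = (441 + 391) / 13 = 64
R = √64 = 8  ⇒  r_B = 8 − 6 = 2

rB=2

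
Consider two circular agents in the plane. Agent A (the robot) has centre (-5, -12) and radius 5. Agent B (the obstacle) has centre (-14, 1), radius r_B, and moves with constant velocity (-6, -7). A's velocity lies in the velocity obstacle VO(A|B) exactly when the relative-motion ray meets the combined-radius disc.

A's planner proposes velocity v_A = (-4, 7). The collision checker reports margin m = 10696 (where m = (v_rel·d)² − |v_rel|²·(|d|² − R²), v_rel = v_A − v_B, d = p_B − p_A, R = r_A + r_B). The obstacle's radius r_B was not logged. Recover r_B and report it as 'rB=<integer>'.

m = 10696
d = (-9, 13);  v_rel = (2, 14),  |v_rel|² = 200
v_rel×d = (2)·(13) − (14)·(-9) = 152
since m = R²·200 − 152²:  R² = (23104 + 10696) / 200 = 169
R = √169 = 13  ⇒  r_B = 13 − 5 = 8

rB=8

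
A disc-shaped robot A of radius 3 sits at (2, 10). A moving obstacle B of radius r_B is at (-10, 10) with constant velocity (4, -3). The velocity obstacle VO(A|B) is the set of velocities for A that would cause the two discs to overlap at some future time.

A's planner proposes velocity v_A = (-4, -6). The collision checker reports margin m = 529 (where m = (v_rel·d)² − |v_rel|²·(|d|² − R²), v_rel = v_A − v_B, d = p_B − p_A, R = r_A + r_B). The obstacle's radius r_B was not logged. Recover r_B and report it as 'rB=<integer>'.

m = 529
d = (-12, 0);  v_rel = (-8, -3),  |v_rel|² = 73
v_rel×d = (-8)·(0) − (-3)·(-12) = -36
since m = R²·73 − (-36)²:  R² = (1296 + 529) / 73 = 25
R = √25 = 5  ⇒  r_B = 5 − 3 = 2

rB=2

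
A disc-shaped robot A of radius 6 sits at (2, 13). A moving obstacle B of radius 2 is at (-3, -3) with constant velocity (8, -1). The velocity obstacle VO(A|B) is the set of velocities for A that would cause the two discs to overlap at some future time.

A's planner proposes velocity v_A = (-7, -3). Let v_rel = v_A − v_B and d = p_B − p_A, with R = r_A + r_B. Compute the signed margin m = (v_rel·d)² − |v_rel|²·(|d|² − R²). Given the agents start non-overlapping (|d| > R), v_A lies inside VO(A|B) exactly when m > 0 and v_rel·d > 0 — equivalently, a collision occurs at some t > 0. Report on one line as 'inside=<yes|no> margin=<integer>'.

d = (-5, -16),  |d|² = 281;  R = 6+2 = 8,  c = 281−8² = 217
v_rel = (-15, -2),  |v_rel|² = 229;  v_rel·d = (-15)·(-5) + (-2)·(-16) = 107
229·t² − 214·t + 217 = 0  ⇒  m = 107² − 229·217 = -38244
m = -38244 < 0,  v_rel·d = 107 > 0  ⇒  outside

inside=no margin=-38244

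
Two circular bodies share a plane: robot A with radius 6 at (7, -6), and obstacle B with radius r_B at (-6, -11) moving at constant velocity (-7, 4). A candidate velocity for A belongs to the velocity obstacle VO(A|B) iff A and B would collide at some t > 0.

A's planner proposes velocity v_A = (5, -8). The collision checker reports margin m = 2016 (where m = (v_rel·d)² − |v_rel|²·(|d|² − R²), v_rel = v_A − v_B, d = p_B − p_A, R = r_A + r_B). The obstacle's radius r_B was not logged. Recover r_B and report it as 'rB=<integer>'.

m = 2016
d = (-13, -5);  v_rel = (12, -12),  |v_rel|² = 288
v_rel×d = (12)·(-5) − (-12)·(-13) = -216
since m = R²·288 − (-216)²:  R² = (46656 + 2016) / 288 = 169
R = √169 = 13  ⇒  r_B = 13 − 6 = 7

rB=7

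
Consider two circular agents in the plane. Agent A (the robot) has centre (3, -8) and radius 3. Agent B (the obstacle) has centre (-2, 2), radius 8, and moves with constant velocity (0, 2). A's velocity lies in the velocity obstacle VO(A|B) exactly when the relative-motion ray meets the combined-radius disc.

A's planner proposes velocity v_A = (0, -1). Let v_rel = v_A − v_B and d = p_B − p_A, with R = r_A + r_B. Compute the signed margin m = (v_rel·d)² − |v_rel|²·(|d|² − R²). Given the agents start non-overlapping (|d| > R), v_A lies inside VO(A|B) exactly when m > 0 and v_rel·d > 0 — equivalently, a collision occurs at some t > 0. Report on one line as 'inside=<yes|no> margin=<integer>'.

d = (-5, 10),  |d|² = 125;  R = 3+8 = 11,  c = 125−11² = 4
v_rel = (0, -3),  |v_rel|² = 9;  v_rel·d = (0)·(-5) + (-3)·(10) = -30
9·t² + 60·t + 4 = 0  ⇒  m = (-30)² − 9·4 = 864
m = 864 > 0,  v_rel·d = -30 < 0  ⇒  outside

inside=no margin=864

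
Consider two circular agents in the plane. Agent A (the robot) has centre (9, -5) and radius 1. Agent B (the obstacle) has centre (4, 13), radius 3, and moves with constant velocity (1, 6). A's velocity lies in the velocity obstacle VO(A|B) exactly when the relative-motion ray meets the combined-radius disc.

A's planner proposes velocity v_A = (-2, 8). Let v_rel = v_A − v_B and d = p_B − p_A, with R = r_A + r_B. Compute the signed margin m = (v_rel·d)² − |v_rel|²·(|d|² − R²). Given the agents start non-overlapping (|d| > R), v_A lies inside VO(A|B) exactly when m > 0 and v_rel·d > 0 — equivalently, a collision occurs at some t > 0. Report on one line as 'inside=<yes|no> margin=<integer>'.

d = (-5, 18),  |d|² = 349;  R = 1+3 = 4,  c = 349−4² = 333
v_rel = (-3, 2),  |v_rel|² = 13;  v_rel·d = (-3)·(-5) + (2)·(18) = 51
13·t² − 102·t + 333 = 0  ⇒  m = 51² − 13·333 = -1728
m = -1728 < 0,  v_rel·d = 51 > 0  ⇒  outside

inside=no margin=-1728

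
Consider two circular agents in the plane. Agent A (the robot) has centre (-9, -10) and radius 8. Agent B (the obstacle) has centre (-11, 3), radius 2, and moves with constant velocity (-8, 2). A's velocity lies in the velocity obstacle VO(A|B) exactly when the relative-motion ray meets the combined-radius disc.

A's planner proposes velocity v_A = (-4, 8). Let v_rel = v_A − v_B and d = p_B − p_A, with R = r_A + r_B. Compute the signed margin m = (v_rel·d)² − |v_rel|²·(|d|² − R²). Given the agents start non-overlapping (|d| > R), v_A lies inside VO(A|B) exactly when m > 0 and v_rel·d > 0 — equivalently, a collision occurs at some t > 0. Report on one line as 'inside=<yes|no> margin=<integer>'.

d = (-2, 13),  |d|² = 173;  R = 8+2 = 10,  c = 173−10² = 73
v_rel = (4, 6),  |v_rel|² = 52;  v_rel·d = (4)·(-2) + (6)·(13) = 70
52·t² − 140·t + 73 = 0  ⇒  m = 70² − 52·73 = 1104
m = 1104 > 0,  v_rel·d = 70 > 0  ⇒  inside

inside=yes margin=1104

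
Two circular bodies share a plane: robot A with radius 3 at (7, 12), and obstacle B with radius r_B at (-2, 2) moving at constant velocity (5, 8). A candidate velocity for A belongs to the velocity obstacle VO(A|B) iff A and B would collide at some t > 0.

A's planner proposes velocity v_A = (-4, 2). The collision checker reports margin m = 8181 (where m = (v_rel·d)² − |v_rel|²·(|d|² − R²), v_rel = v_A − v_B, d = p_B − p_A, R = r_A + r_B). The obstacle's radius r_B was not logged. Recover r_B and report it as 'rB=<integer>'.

m = 8181
d = (-9, -10);  v_rel = (-9, -6),  |v_rel|² = 117
v_rel×d = (-9)·(-10) − (-6)·(-9) = 36
since m = R²·117 − 36²:  R² = (1296 + 8181) / 117 = 81
R = √81 = 9  ⇒  r_B = 9 − 3 = 6

rB=6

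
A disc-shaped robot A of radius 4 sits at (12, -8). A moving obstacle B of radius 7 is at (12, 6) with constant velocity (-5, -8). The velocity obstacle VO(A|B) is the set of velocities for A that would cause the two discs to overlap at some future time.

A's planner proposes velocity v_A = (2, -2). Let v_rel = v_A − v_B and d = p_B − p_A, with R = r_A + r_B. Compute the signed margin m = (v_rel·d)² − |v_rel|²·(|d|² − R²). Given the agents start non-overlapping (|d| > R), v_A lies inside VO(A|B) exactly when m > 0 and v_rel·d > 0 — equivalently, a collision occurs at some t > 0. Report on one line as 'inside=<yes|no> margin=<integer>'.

d = (0, 14),  |d|² = 196;  R = 4+7 = 11,  c = 196−11² = 75
v_rel = (7, 6),  |v_rel|² = 85;  v_rel·d = (7)·(0) + (6)·(14) = 84
85·t² − 168·t + 75 = 0  ⇒  m = 84² − 85·75 = 681
m = 681 > 0,  v_rel·d = 84 > 0  ⇒  inside

inside=yes margin=681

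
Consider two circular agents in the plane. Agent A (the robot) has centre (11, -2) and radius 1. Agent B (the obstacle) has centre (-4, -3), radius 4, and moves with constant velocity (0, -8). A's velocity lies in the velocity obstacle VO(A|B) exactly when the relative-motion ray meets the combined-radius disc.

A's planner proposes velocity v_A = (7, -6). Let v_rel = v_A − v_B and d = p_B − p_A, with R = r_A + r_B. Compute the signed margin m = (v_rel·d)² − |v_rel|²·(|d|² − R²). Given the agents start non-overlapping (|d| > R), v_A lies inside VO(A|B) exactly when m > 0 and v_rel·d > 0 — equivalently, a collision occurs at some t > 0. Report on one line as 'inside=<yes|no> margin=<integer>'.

d = (-15, -1),  |d|² = 226;  R = 1+4 = 5,  c = 226−5² = 201
v_rel = (7, 2),  |v_rel|² = 53;  v_rel·d = (7)·(-15) + (2)·(-1) = -107
53·t² + 214·t + 201 = 0  ⇒  m = (-107)² − 53·201 = 796
m = 796 > 0,  v_rel·d = -107 < 0  ⇒  outside

inside=no margin=796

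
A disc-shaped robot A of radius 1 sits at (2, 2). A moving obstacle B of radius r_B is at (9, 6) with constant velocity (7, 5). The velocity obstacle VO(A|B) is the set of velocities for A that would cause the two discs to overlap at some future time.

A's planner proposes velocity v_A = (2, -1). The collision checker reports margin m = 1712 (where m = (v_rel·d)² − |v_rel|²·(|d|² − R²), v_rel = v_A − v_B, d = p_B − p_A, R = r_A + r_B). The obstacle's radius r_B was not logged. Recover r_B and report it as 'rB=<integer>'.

m = 1712
d = (7, 4);  v_rel = (-5, -6),  |v_rel|² = 61
v_rel×d = (-5)·(4) − (-6)·(7) = 22
since m = R²·61 − 22²:  R² = (484 + 1712) / 61 = 36
R = √36 = 6  ⇒  r_B = 6 − 1 = 5

rB=5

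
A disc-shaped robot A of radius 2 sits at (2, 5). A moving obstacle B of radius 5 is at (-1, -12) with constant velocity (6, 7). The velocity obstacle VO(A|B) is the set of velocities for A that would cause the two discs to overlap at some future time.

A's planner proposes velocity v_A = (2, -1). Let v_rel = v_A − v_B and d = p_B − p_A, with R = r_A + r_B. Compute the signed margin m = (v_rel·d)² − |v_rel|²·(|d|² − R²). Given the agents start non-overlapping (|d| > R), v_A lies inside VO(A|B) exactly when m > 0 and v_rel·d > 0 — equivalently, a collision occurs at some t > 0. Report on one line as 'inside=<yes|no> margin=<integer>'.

d = (-3, -17),  |d|² = 298;  R = 2+5 = 7,  c = 298−7² = 249
v_rel = (-4, -8),  |v_rel|² = 80;  v_rel·d = (-4)·(-3) + (-8)·(-17) = 148
80·t² − 296·t + 249 = 0  ⇒  m = 148² − 80·249 = 1984
m = 1984 > 0,  v_rel·d = 148 > 0  ⇒  inside

inside=yes margin=1984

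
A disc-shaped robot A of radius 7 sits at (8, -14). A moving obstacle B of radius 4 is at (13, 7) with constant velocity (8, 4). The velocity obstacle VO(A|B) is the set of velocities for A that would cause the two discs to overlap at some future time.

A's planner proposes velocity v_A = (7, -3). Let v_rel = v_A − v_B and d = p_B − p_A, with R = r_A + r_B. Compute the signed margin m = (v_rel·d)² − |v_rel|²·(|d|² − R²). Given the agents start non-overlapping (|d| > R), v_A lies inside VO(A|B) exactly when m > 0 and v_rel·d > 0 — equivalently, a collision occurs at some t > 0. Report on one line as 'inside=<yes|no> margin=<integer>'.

d = (5, 21),  |d|² = 466;  R = 7+4 = 11,  c = 466−11² = 345
v_rel = (-1, -7),  |v_rel|² = 50;  v_rel·d = (-1)·(5) + (-7)·(21) = -152
50·t² + 304·t + 345 = 0  ⇒  m = (-152)² − 50·345 = 5854
m = 5854 > 0,  v_rel·d = -152 < 0  ⇒  outside

inside=no margin=5854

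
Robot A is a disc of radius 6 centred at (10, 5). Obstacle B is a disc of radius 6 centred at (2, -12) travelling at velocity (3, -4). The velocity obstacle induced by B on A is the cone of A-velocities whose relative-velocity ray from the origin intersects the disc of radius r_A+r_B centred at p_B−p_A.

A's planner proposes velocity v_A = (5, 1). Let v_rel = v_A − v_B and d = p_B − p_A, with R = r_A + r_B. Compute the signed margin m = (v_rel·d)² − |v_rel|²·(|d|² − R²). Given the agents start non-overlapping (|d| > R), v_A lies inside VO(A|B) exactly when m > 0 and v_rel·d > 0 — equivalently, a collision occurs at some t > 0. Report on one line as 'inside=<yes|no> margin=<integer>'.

d = (-8, -17),  |d|² = 353;  R = 6+6 = 12,  c = 353−12² = 209
v_rel = (2, 5),  |v_rel|² = 29;  v_rel·d = (2)·(-8) + (5)·(-17) = -101
29·t² + 202·t + 209 = 0  ⇒  m = (-101)² − 29·209 = 4140
m = 4140 > 0,  v_rel·d = -101 < 0  ⇒  outside

inside=no margin=4140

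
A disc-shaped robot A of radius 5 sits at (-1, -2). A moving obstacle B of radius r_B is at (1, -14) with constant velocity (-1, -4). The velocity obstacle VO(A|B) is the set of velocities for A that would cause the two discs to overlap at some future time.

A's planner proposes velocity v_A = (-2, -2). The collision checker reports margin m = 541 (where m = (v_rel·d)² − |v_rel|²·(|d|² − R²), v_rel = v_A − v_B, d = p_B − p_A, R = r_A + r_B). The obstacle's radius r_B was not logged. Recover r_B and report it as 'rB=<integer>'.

m = 541
d = (2, -12);  v_rel = (-1, 2),  |v_rel|² = 5
v_rel×d = (-1)·(-12) − (2)·(2) = 8
since m = R²·5 − 8²:  R² = (64 + 541) / 5 = 121
R = √121 = 11  ⇒  r_B = 11 − 5 = 6

rB=6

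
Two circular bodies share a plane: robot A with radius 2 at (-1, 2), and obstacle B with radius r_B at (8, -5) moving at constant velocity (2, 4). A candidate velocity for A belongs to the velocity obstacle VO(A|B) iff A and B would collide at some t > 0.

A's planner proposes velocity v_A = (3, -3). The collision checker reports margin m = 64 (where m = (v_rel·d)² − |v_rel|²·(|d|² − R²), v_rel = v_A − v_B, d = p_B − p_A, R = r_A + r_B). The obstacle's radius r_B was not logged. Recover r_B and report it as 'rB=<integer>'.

m = 64
d = (9, -7);  v_rel = (1, -7),  |v_rel|² = 50
v_rel×d = (1)·(-7) − (-7)·(9) = 56
since m = R²·50 − 56²:  R² = (3136 + 64) / 50 = 64
R = √64 = 8  ⇒  r_B = 8 − 2 = 6

rB=6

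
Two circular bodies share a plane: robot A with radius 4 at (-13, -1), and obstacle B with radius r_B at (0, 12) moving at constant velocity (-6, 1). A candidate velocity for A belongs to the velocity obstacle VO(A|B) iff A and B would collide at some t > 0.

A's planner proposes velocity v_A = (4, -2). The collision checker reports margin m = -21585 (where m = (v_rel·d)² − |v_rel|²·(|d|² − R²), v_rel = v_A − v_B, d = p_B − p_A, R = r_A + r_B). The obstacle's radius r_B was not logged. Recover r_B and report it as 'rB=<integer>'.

m = -21585
d = (13, 13);  v_rel = (10, -3),  |v_rel|² = 109
v_rel×d = (10)·(13) − (-3)·(13) = 169
since m = R²·109 − 169²:  R² = (28561 + -21585) / 109 = 64
R = √64 = 8  ⇒  r_B = 8 − 4 = 4

rB=4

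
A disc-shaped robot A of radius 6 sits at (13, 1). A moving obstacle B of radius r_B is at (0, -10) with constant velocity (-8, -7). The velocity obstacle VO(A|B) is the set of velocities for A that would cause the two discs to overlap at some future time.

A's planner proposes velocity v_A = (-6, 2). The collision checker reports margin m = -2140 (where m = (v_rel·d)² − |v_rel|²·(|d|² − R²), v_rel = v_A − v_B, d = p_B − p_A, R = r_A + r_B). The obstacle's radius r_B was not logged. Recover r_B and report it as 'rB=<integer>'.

m = -2140
d = (-13, -11);  v_rel = (2, 9),  |v_rel|² = 85
v_rel×d = (2)·(-11) − (9)·(-13) = 95
since m = R²·85 − 95²:  R² = (9025 + -2140) / 85 = 81
R = √81 = 9  ⇒  r_B = 9 − 6 = 3

rB=3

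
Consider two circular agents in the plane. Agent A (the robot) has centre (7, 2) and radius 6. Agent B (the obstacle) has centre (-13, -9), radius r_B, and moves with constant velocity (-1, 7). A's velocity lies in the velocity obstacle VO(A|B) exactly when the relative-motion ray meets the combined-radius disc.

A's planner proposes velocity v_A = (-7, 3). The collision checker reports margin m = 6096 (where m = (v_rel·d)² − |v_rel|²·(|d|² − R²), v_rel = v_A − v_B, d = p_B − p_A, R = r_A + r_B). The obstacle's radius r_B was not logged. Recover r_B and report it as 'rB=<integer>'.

m = 6096
d = (-20, -11);  v_rel = (-6, -4),  |v_rel|² = 52
v_rel×d = (-6)·(-11) − (-4)·(-20) = -14
since m = R²·52 − (-14)²:  R² = (196 + 6096) / 52 = 121
R = √121 = 11  ⇒  r_B = 11 − 6 = 5

rB=5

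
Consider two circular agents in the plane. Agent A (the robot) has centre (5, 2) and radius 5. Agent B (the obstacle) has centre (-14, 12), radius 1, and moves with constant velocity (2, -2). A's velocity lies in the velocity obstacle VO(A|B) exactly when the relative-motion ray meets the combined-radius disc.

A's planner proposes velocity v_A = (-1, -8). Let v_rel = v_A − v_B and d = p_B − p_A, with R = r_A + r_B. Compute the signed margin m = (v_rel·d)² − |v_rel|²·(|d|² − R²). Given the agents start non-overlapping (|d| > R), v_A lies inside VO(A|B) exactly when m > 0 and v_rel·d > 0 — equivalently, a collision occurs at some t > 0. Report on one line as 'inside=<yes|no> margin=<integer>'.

d = (-19, 10),  |d|² = 461;  R = 5+1 = 6,  c = 461−6² = 425
v_rel = (-3, -6),  |v_rel|² = 45;  v_rel·d = (-3)·(-19) + (-6)·(10) = -3
45·t² + 6·t + 425 = 0  ⇒  m = (-3)² − 45·425 = -19116
m = -19116 < 0,  v_rel·d = -3 < 0  ⇒  outside

inside=no margin=-19116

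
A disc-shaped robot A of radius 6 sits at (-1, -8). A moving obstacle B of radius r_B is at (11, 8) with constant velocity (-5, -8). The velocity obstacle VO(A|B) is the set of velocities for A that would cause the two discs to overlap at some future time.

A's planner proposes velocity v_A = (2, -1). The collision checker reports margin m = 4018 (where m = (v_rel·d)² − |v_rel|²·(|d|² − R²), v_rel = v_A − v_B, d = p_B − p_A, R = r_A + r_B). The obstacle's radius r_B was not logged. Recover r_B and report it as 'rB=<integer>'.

m = 4018
d = (12, 16);  v_rel = (7, 7),  |v_rel|² = 98
v_rel×d = (7)·(16) − (7)·(12) = 28
since m = R²·98 − 28²:  R² = (784 + 4018) / 98 = 49
R = √49 = 7  ⇒  r_B = 7 − 6 = 1

rB=1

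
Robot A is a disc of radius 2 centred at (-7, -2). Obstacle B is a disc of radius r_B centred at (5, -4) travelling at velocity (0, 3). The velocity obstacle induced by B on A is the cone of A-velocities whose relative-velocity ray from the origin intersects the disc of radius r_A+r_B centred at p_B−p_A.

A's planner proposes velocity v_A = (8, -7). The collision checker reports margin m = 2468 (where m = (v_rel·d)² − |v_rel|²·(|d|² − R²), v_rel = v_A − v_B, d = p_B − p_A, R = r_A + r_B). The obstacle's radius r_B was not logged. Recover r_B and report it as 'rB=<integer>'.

m = 2468
d = (12, -2);  v_rel = (8, -10),  |v_rel|² = 164
v_rel×d = (8)·(-2) − (-10)·(12) = 104
since m = R²·164 − 104²:  R² = (10816 + 2468) / 164 = 81
R = √81 = 9  ⇒  r_B = 9 − 2 = 7

rB=7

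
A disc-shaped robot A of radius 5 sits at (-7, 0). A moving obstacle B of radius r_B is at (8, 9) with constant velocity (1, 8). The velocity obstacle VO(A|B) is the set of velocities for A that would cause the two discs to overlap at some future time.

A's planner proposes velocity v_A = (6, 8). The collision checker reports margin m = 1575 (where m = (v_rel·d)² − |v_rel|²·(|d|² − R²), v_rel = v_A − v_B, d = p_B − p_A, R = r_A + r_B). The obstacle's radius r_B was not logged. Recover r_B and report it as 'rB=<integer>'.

m = 1575
d = (15, 9);  v_rel = (5, 0),  |v_rel|² = 25
v_rel×d = (5)·(9) − (0)·(15) = 45
since m = R²·25 − 45²:  R² = (2025 + 1575) / 25 = 144
R = √144 = 12  ⇒  r_B = 12 − 5 = 7

rB=7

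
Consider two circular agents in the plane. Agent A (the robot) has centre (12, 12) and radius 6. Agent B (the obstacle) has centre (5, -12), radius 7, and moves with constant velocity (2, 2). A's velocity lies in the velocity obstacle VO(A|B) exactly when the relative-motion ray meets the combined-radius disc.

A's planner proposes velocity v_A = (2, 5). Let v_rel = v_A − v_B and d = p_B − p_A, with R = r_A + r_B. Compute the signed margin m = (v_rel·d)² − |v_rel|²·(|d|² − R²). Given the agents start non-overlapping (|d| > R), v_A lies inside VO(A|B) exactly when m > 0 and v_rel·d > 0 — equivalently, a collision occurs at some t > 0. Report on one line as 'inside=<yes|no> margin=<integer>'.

d = (-7, -24),  |d|² = 625;  R = 6+7 = 13,  c = 625−13² = 456
v_rel = (0, 3),  |v_rel|² = 9;  v_rel·d = (0)·(-7) + (3)·(-24) = -72
9·t² + 144·t + 456 = 0  ⇒  m = (-72)² − 9·456 = 1080
m = 1080 > 0,  v_rel·d = -72 < 0  ⇒  outside

inside=no margin=1080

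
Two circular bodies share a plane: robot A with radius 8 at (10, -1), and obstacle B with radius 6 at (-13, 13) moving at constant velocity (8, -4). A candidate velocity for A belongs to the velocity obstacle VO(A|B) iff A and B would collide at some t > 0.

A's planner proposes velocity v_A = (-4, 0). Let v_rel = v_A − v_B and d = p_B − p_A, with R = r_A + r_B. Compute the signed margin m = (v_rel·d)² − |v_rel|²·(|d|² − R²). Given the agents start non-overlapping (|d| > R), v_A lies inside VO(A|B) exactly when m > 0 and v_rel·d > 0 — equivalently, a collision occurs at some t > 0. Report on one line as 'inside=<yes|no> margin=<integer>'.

d = (-23, 14),  |d|² = 725;  R = 8+6 = 14,  c = 725−14² = 529
v_rel = (-12, 4),  |v_rel|² = 160;  v_rel·d = (-12)·(-23) + (4)·(14) = 332
160·t² − 664·t + 529 = 0  ⇒  m = 332² − 160·529 = 25584
m = 25584 > 0,  v_rel·d = 332 > 0  ⇒  inside

inside=yes margin=25584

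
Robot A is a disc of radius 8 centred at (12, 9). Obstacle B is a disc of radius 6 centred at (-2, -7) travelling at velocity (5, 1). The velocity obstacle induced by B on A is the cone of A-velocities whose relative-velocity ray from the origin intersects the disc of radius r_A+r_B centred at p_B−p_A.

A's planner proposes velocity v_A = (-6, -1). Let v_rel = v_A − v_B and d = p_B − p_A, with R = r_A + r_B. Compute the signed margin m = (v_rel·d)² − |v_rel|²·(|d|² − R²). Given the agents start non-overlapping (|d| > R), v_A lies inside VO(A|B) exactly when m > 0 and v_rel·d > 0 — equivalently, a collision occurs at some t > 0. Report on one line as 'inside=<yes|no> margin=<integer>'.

d = (-14, -16),  |d|² = 452;  R = 8+6 = 14,  c = 452−14² = 256
v_rel = (-11, -2),  |v_rel|² = 125;  v_rel·d = (-11)·(-14) + (-2)·(-16) = 186
125·t² − 372·t + 256 = 0  ⇒  m = 186² − 125·256 = 2596
m = 2596 > 0,  v_rel·d = 186 > 0  ⇒  inside

inside=yes margin=2596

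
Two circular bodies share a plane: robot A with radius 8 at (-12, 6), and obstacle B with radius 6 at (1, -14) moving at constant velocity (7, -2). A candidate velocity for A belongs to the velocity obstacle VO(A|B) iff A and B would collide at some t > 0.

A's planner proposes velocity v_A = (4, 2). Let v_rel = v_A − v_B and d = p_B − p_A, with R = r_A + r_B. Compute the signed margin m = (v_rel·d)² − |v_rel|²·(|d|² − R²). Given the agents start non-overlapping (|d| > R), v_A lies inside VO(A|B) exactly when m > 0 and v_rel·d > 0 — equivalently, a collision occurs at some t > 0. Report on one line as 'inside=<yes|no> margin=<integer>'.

d = (13, -20),  |d|² = 569;  R = 8+6 = 14,  c = 569−14² = 373
v_rel = (-3, 4),  |v_rel|² = 25;  v_rel·d = (-3)·(13) + (4)·(-20) = -119
25·t² + 238·t + 373 = 0  ⇒  m = (-119)² − 25·373 = 4836
m = 4836 > 0,  v_rel·d = -119 < 0  ⇒  outside

inside=no margin=4836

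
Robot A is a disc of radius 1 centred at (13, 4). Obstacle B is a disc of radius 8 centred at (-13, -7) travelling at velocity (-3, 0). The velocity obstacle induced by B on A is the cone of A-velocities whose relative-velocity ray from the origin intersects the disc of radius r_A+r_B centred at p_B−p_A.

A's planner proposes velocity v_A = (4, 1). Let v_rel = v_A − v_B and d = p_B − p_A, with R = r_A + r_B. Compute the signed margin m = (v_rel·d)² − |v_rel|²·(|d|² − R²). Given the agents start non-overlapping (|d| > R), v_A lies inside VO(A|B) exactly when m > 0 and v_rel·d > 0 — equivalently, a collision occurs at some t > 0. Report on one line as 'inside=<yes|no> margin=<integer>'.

d = (-26, -11),  |d|² = 797;  R = 1+8 = 9,  c = 797−9² = 716
v_rel = (7, 1),  |v_rel|² = 50;  v_rel·d = (7)·(-26) + (1)·(-11) = -193
50·t² + 386·t + 716 = 0  ⇒  m = (-193)² − 50·716 = 1449
m = 1449 > 0,  v_rel·d = -193 < 0  ⇒  outside

inside=no margin=1449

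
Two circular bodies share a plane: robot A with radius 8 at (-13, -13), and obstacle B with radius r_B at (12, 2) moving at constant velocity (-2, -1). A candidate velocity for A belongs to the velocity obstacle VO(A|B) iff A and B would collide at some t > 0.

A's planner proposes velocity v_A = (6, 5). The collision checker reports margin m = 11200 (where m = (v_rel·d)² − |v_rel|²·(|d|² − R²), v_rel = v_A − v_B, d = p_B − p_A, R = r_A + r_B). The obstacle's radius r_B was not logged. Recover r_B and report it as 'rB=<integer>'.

m = 11200
d = (25, 15);  v_rel = (8, 6),  |v_rel|² = 100
v_rel×d = (8)·(15) − (6)·(25) = -30
since m = R²·100 − (-30)²:  R² = (900 + 11200) / 100 = 121
R = √121 = 11  ⇒  r_B = 11 − 8 = 3

rB=3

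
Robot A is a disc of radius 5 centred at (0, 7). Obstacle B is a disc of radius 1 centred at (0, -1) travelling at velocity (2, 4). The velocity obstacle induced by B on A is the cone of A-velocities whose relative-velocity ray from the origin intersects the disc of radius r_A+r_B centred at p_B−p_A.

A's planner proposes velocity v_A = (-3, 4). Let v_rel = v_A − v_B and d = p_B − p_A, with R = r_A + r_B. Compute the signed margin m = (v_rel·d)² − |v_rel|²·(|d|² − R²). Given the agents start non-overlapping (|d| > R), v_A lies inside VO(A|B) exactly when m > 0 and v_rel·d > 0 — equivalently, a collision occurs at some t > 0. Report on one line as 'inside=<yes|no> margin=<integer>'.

d = (0, -8),  |d|² = 64;  R = 5+1 = 6,  c = 64−6² = 28
v_rel = (-5, 0),  |v_rel|² = 25;  v_rel·d = (-5)·(0) + (0)·(-8) = 0
25·t² − 0·t + 28 = 0  ⇒  m = 0² − 25·28 = -700
m = -700 < 0,  v_rel·d = 0 = 0  ⇒  outside

inside=no margin=-700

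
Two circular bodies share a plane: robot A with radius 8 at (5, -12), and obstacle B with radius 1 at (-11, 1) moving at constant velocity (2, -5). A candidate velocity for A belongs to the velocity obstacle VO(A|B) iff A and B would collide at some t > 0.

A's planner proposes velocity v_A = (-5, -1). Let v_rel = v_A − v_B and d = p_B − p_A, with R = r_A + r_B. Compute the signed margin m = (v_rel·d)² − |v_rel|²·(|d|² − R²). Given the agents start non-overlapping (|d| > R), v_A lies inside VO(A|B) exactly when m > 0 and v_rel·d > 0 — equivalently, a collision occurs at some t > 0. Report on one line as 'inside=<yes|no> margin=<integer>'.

d = (-16, 13),  |d|² = 425;  R = 8+1 = 9,  c = 425−9² = 344
v_rel = (-7, 4),  |v_rel|² = 65;  v_rel·d = (-7)·(-16) + (4)·(13) = 164
65·t² − 328·t + 344 = 0  ⇒  m = 164² − 65·344 = 4536
m = 4536 > 0,  v_rel·d = 164 > 0  ⇒  inside

inside=yes margin=4536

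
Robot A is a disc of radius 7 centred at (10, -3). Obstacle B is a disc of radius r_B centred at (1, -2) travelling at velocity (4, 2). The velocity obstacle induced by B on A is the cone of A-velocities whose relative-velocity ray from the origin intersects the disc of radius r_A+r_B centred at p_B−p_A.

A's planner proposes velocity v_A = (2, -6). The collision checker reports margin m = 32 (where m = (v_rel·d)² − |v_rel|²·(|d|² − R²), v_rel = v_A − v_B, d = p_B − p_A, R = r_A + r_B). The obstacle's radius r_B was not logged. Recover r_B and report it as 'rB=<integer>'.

m = 32
d = (-9, 1);  v_rel = (-2, -8),  |v_rel|² = 68
v_rel×d = (-2)·(1) − (-8)·(-9) = -74
since m = R²·68 − (-74)²:  R² = (5476 + 32) / 68 = 81
R = √81 = 9  ⇒  r_B = 9 − 7 = 2

rB=2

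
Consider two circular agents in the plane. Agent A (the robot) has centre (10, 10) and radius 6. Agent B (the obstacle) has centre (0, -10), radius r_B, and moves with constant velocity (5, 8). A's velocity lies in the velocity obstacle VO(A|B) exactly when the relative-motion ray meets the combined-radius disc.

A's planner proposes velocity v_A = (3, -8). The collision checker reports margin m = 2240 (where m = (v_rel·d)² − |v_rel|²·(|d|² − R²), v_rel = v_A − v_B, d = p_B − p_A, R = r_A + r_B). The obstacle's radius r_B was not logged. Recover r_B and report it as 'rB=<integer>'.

m = 2240
d = (-10, -20);  v_rel = (-2, -16),  |v_rel|² = 260
v_rel×d = (-2)·(-20) − (-16)·(-10) = -120
since m = R²·260 − (-120)²:  R² = (14400 + 2240) / 260 = 64
R = √64 = 8  ⇒  r_B = 8 − 6 = 2

rB=2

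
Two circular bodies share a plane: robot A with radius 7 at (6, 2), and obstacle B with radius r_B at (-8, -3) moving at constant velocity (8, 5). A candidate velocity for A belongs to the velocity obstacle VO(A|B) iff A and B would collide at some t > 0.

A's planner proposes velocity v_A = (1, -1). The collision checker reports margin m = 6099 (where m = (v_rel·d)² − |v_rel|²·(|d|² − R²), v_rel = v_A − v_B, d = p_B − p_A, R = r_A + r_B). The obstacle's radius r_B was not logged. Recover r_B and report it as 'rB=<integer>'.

m = 6099
d = (-14, -5);  v_rel = (-7, -6),  |v_rel|² = 85
v_rel×d = (-7)·(-5) − (-6)·(-14) = -49
since m = R²·85 − (-49)²:  R² = (2401 + 6099) / 85 = 100
R = √100 = 10  ⇒  r_B = 10 − 7 = 3

rB=3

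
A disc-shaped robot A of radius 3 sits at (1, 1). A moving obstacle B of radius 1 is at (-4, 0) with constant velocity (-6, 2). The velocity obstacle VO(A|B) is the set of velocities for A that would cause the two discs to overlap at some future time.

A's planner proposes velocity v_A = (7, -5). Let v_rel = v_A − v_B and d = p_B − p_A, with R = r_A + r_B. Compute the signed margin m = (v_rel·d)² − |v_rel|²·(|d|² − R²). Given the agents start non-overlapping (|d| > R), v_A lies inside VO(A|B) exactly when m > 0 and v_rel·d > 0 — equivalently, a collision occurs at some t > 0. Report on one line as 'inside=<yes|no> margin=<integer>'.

d = (-5, -1),  |d|² = 26;  R = 3+1 = 4,  c = 26−4² = 10
v_rel = (13, -7),  |v_rel|² = 218;  v_rel·d = (13)·(-5) + (-7)·(-1) = -58
218·t² + 116·t + 10 = 0  ⇒  m = (-58)² − 218·10 = 1184
m = 1184 > 0,  v_rel·d = -58 < 0  ⇒  outside

inside=no margin=1184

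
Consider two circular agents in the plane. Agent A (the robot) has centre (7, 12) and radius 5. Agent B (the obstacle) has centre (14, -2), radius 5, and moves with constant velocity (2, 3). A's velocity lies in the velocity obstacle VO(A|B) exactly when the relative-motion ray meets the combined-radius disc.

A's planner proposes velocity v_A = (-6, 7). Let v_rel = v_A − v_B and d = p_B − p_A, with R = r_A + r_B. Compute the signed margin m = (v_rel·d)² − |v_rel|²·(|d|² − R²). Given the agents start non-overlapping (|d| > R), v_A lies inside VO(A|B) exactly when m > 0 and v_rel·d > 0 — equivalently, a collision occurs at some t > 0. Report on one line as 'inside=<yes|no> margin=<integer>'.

d = (7, -14),  |d|² = 245;  R = 5+5 = 10,  c = 245−10² = 145
v_rel = (-8, 4),  |v_rel|² = 80;  v_rel·d = (-8)·(7) + (4)·(-14) = -112
80·t² + 224·t + 145 = 0  ⇒  m = (-112)² − 80·145 = 944
m = 944 > 0,  v_rel·d = -112 < 0  ⇒  outside

inside=no margin=944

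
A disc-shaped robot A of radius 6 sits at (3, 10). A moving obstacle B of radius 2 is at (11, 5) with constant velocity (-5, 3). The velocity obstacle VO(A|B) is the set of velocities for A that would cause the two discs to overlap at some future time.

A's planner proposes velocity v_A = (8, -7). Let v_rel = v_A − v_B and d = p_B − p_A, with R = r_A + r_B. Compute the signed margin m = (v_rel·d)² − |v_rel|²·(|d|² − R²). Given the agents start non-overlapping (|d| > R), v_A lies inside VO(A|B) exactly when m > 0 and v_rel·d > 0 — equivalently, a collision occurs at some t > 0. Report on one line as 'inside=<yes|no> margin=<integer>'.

d = (8, -5),  |d|² = 89;  R = 6+2 = 8,  c = 89−8² = 25
v_rel = (13, -10),  |v_rel|² = 269;  v_rel·d = (13)·(8) + (-10)·(-5) = 154
269·t² − 308·t + 25 = 0  ⇒  m = 154² − 269·25 = 16991
m = 16991 > 0,  v_rel·d = 154 > 0  ⇒  inside

inside=yes margin=16991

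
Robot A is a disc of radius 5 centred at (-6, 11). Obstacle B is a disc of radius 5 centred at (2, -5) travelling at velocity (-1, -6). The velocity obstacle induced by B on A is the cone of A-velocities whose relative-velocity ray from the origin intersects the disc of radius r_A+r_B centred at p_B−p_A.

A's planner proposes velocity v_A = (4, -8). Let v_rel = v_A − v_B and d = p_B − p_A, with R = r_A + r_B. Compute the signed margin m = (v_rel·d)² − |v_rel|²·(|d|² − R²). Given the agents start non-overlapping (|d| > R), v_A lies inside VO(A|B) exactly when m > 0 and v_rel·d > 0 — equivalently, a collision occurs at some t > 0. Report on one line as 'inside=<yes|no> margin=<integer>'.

d = (8, -16),  |d|² = 320;  R = 5+5 = 10,  c = 320−10² = 220
v_rel = (5, -2),  |v_rel|² = 29;  v_rel·d = (5)·(8) + (-2)·(-16) = 72
29·t² − 144·t + 220 = 0  ⇒  m = 72² − 29·220 = -1196
m = -1196 < 0,  v_rel·d = 72 > 0  ⇒  outside

inside=no margin=-1196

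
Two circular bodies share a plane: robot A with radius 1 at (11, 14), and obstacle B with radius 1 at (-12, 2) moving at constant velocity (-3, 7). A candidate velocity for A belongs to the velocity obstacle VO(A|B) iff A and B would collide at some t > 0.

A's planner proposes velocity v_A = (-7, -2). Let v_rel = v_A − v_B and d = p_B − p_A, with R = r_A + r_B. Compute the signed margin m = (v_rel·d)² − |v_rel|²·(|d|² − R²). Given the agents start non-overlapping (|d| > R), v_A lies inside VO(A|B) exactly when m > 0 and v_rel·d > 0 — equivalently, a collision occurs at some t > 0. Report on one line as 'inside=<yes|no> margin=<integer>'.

d = (-23, -12),  |d|² = 673;  R = 1+1 = 2,  c = 673−2² = 669
v_rel = (-4, -9),  |v_rel|² = 97;  v_rel·d = (-4)·(-23) + (-9)·(-12) = 200
97·t² − 400·t + 669 = 0  ⇒  m = 200² − 97·669 = -24893
m = -24893 < 0,  v_rel·d = 200 > 0  ⇒  outside

inside=no margin=-24893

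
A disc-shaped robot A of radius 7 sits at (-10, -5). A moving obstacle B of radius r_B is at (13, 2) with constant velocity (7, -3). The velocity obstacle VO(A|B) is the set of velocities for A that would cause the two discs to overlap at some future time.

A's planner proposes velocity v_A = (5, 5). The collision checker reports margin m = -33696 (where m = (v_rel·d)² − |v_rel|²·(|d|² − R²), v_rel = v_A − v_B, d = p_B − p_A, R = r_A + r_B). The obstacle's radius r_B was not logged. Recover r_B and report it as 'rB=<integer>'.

m = -33696
d = (23, 7);  v_rel = (-2, 8),  |v_rel|² = 68
v_rel×d = (-2)·(7) − (8)·(23) = -198
since m = R²·68 − (-198)²:  R² = (39204 + -33696) / 68 = 81
R = √81 = 9  ⇒  r_B = 9 − 7 = 2

rB=2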